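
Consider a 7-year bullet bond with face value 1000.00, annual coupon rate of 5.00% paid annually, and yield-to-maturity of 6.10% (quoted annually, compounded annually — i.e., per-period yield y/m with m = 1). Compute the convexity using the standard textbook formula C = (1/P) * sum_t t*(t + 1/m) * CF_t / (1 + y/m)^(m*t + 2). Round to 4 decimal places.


Answer: Convexity = 40.7706

Derivation:
Coupon per period c = face * coupon_rate / m = 50.000000
Periods per year m = 1; per-period yield y/m = 0.061000
Number of cashflows N = 7
Cashflows (t years, CF_t, discount factor 1/(1+y/m)^(m*t), PV):
  t = 1.0000: CF_t = 50.000000, DF = 0.942507, PV = 47.125353
  t = 2.0000: CF_t = 50.000000, DF = 0.888320, PV = 44.415979
  t = 3.0000: CF_t = 50.000000, DF = 0.837247, PV = 41.862374
  t = 4.0000: CF_t = 50.000000, DF = 0.789112, PV = 39.455583
  t = 5.0000: CF_t = 50.000000, DF = 0.743743, PV = 37.187166
  t = 6.0000: CF_t = 50.000000, DF = 0.700983, PV = 35.049167
  t = 7.0000: CF_t = 1050.000000, DF = 0.660682, PV = 693.715841
Price P = sum_t PV_t = 938.811464
Convexity numerator sum_t t*(t + 1/m) * CF_t / (1+y/m)^(m*t + 2):
  t = 1.0000: term = 83.724748
  t = 2.0000: term = 236.733500
  t = 3.0000: term = 446.245994
  t = 4.0000: term = 700.983340
  t = 5.0000: term = 991.022630
  t = 6.0000: term = 1307.664168
  t = 7.0000: term = 34509.516211
Convexity = (1/P) * sum = 38275.890592 / 938.811464 = 40.770583


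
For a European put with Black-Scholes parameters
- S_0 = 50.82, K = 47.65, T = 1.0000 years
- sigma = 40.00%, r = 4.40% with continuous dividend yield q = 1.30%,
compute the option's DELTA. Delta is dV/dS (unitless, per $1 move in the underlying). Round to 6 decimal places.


d1 = 0.4385183695; d2 = 0.0385183695
phi(d1) = 0.3623706437; exp(-qT) = 0.9870841350; exp(-rT) = 0.9569539575
N(-d1) = 0.3305052785
Delta = -exp(-qT) * N(-d1) = -0.9870841350 * 0.3305052785 = -0.326237

Answer: Delta = -0.326237


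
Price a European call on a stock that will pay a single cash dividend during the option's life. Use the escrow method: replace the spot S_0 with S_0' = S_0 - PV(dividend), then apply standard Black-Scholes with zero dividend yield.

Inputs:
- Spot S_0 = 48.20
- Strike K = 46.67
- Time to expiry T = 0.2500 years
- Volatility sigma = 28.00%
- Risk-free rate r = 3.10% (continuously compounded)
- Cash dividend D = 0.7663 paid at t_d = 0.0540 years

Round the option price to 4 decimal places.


PV(D) = D * exp(-r * t_d) = 0.7663 * 0.99832740 = 0.76501829
S_0' = S_0 - PV(D) = 48.2000 - 0.76501829 = 47.43498171
d1 = (ln(S_0'/K) + (r + sigma^2/2)*T) / (sigma*sqrt(T)) = 0.24148862
d2 = d1 - sigma*sqrt(T) = 0.10148862
exp(-rT) = 0.99227995
N(d1) = 0.59541178; N(d2) = 0.54041871
C = S_0' * N(d1) - K * exp(-rT) * N(d2) = 47.43498171 * 0.59541178 - 46.6700 * 0.99227995 * 0.54041871 = 3.2167

Answer: Price = 3.2167


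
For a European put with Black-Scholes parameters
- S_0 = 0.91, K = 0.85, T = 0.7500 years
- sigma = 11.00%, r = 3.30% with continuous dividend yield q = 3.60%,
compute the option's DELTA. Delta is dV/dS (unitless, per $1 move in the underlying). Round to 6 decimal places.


Answer: Delta = -0.223528

Derivation:
d1 = 0.7400134592; d2 = 0.6447506648
phi(d1) = 0.3033862621; exp(-qT) = 0.9733612415; exp(-rT) = 0.9755537700
N(-d1) = 0.2296459138
Delta = -exp(-qT) * N(-d1) = -0.9733612415 * 0.2296459138 = -0.223528


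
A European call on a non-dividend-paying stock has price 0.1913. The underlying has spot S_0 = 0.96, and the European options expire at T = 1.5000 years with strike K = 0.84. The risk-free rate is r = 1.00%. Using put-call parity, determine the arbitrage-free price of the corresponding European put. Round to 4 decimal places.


Answer: Put price = 0.0588

Derivation:
Put-call parity: C - P = S_0 * exp(-qT) - K * exp(-rT).
S_0 * exp(-qT) = 0.9600 * 1.00000000 = 0.96000000
K * exp(-rT) = 0.8400 * 0.98511194 = 0.82749403
P = C - S*exp(-qT) + K*exp(-rT)
P = 0.1913 - 0.96000000 + 0.82749403 = 0.0588


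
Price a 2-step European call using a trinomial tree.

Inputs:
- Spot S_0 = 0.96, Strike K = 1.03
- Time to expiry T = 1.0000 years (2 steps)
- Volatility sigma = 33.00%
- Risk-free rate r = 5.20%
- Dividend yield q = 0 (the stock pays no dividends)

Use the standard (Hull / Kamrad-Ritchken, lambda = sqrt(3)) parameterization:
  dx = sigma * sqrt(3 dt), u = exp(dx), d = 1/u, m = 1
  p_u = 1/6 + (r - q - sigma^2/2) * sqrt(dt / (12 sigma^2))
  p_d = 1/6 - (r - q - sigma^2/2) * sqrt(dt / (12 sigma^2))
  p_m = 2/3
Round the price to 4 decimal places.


Answer: Price = V(0,0) = 0.1144

Derivation:
dt = T/N = 0.500000; dx = sigma*sqrt(3*dt) = 0.404166
u = exp(dx) = 1.498052; d = 1/u = 0.667533
p_u = 0.165151, p_m = 0.666667, p_d = 0.168182
Discount per step: exp(-r*dt) = 0.974335
Stock lattice S(k, j) with j the centered position index:
  k=0: S(0,+0) = 0.9600
  k=1: S(1,-1) = 0.6408; S(1,+0) = 0.9600; S(1,+1) = 1.4381
  k=2: S(2,-2) = 0.4278; S(2,-1) = 0.6408; S(2,+0) = 0.9600; S(2,+1) = 1.4381; S(2,+2) = 2.1544
Terminal payoffs V(N, j) = max(S_T - K, 0):
  V(2,-2) = 0.000000; V(2,-1) = 0.000000; V(2,+0) = 0.000000; V(2,+1) = 0.408130; V(2,+2) = 1.124394
Backward induction: V(k, j) = exp(-r*dt) * [p_u * V(k+1, j+1) + p_m * V(k+1, j) + p_d * V(k+1, j-1)]
  V(1,-1) = exp(-r*dt) * [p_u*0.000000 + p_m*0.000000 + p_d*0.000000] = 0.000000
  V(1,+0) = exp(-r*dt) * [p_u*0.408130 + p_m*0.000000 + p_d*0.000000] = 0.065673
  V(1,+1) = exp(-r*dt) * [p_u*1.124394 + p_m*0.408130 + p_d*0.000000] = 0.446033
  V(0,+0) = exp(-r*dt) * [p_u*0.446033 + p_m*0.065673 + p_d*0.000000] = 0.114431


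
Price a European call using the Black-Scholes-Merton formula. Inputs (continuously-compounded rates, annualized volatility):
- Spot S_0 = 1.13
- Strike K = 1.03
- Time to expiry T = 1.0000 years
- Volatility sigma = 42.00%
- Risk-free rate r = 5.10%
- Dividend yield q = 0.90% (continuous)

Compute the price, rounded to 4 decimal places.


d1 = (ln(S/K) + (r - q + 0.5*sigma^2) * T) / (sigma * sqrt(T)) = 0.53061626
d2 = d1 - sigma * sqrt(T) = 0.11061626
exp(-rT) = 0.95027867; exp(-qT) = 0.99104038
C = S_0 * exp(-qT) * N(d1) - K * exp(-rT) * N(d2)
N(d1) = 0.70215764; N(d2) = 0.54403967
C = 1.1300 * 0.99104038 * 0.70215764 - 1.0300 * 0.95027867 * 0.54403967 = 0.2538

Answer: Price = 0.2538


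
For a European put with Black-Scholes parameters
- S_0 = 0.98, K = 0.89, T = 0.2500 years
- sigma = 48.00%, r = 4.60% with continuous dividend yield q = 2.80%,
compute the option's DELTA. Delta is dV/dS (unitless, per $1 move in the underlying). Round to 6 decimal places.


d1 = 0.5401296206; d2 = 0.3001296206
phi(d1) = 0.3447938638; exp(-qT) = 0.9930244429; exp(-rT) = 0.9885658722
N(-d1) = 0.2945538223
Delta = -exp(-qT) * N(-d1) = -0.9930244429 * 0.2945538223 = -0.292499

Answer: Delta = -0.292499


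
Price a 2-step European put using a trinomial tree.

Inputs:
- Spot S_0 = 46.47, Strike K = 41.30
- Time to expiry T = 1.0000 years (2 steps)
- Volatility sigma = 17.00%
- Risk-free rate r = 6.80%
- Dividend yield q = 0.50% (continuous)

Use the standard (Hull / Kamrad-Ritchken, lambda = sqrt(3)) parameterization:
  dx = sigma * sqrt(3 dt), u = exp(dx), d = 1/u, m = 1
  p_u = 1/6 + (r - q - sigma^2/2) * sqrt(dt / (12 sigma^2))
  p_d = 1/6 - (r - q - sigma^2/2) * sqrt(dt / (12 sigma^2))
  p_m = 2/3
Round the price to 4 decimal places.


dt = T/N = 0.500000; dx = sigma*sqrt(3*dt) = 0.208207
u = exp(dx) = 1.231468; d = 1/u = 0.812039
p_u = 0.224962, p_m = 0.666667, p_d = 0.108371
Discount per step: exp(-r*dt) = 0.966572
Stock lattice S(k, j) with j the centered position index:
  k=0: S(0,+0) = 46.4700
  k=1: S(1,-1) = 37.7355; S(1,+0) = 46.4700; S(1,+1) = 57.2263
  k=2: S(2,-2) = 30.6427; S(2,-1) = 37.7355; S(2,+0) = 46.4700; S(2,+1) = 57.2263; S(2,+2) = 70.4723
Terminal payoffs V(N, j) = max(K - S_T, 0):
  V(2,-2) = 10.657324; V(2,-1) = 3.564537; V(2,+0) = 0.000000; V(2,+1) = 0.000000; V(2,+2) = 0.000000
Backward induction: V(k, j) = exp(-r*dt) * [p_u * V(k+1, j+1) + p_m * V(k+1, j) + p_d * V(k+1, j-1)]
  V(1,-1) = exp(-r*dt) * [p_u*0.000000 + p_m*3.564537 + p_d*10.657324] = 3.413259
  V(1,+0) = exp(-r*dt) * [p_u*0.000000 + p_m*0.000000 + p_d*3.564537] = 0.373380
  V(1,+1) = exp(-r*dt) * [p_u*0.000000 + p_m*0.000000 + p_d*0.000000] = 0.000000
  V(0,+0) = exp(-r*dt) * [p_u*0.000000 + p_m*0.373380 + p_d*3.413259] = 0.598133

Answer: Price = V(0,0) = 0.5981


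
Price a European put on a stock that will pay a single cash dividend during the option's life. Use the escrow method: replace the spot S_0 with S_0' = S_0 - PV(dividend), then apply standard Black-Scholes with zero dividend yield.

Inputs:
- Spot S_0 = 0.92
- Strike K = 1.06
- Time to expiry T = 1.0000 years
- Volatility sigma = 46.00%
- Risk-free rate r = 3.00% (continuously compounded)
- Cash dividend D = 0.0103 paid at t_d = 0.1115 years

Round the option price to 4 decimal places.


PV(D) = D * exp(-r * t_d) = 0.0103 * 0.99666059 = 0.01026560
S_0' = S_0 - PV(D) = 0.9200 - 0.01026560 = 0.90973440
d1 = (ln(S_0'/K) + (r + sigma^2/2)*T) / (sigma*sqrt(T)) = -0.03711196
d2 = d1 - sigma*sqrt(T) = -0.49711196
exp(-rT) = 0.97044553
N(-d1) = 0.51480213; N(-d2) = 0.69044495
P = K * exp(-rT) * N(-d2) - S_0' * N(-d1) = 1.0600 * 0.97044553 * 0.69044495 - 0.90973440 * 0.51480213 = 0.2419

Answer: Price = 0.2419


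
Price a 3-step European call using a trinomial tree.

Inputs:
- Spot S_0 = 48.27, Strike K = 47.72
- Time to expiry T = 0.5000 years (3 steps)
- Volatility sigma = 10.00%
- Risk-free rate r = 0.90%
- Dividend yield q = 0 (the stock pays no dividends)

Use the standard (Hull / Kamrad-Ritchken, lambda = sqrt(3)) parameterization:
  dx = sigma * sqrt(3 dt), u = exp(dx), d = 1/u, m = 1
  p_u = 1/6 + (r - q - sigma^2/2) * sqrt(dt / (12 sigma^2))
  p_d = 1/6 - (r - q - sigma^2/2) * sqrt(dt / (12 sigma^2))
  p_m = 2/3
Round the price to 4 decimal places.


dt = T/N = 0.166667; dx = sigma*sqrt(3*dt) = 0.070711
u = exp(dx) = 1.073271; d = 1/u = 0.931731
p_u = 0.171381, p_m = 0.666667, p_d = 0.161953
Discount per step: exp(-r*dt) = 0.998501
Stock lattice S(k, j) with j the centered position index:
  k=0: S(0,+0) = 48.2700
  k=1: S(1,-1) = 44.9747; S(1,+0) = 48.2700; S(1,+1) = 51.8068
  k=2: S(2,-2) = 41.9043; S(2,-1) = 44.9747; S(2,+0) = 48.2700; S(2,+1) = 51.8068; S(2,+2) = 55.6027
  k=3: S(3,-3) = 39.0436; S(3,-2) = 41.9043; S(3,-1) = 44.9747; S(3,+0) = 48.2700; S(3,+1) = 51.8068; S(3,+2) = 55.6027; S(3,+3) = 59.6767
Terminal payoffs V(N, j) = max(S_T - K, 0):
  V(3,-3) = 0.000000; V(3,-2) = 0.000000; V(3,-1) = 0.000000; V(3,+0) = 0.550000; V(3,+1) = 4.086775; V(3,+2) = 7.882691; V(3,+3) = 11.956737
Backward induction: V(k, j) = exp(-r*dt) * [p_u * V(k+1, j+1) + p_m * V(k+1, j) + p_d * V(k+1, j-1)]
  V(2,-2) = exp(-r*dt) * [p_u*0.000000 + p_m*0.000000 + p_d*0.000000] = 0.000000
  V(2,-1) = exp(-r*dt) * [p_u*0.550000 + p_m*0.000000 + p_d*0.000000] = 0.094118
  V(2,+0) = exp(-r*dt) * [p_u*4.086775 + p_m*0.550000 + p_d*0.000000] = 1.065462
  V(2,+1) = exp(-r*dt) * [p_u*7.882691 + p_m*4.086775 + p_d*0.550000] = 4.158290
  V(2,+2) = exp(-r*dt) * [p_u*11.956737 + p_m*7.882691 + p_d*4.086775] = 7.954205
  V(1,-1) = exp(-r*dt) * [p_u*1.065462 + p_m*0.094118 + p_d*0.000000] = 0.244977
  V(1,+0) = exp(-r*dt) * [p_u*4.158290 + p_m*1.065462 + p_d*0.094118] = 1.436045
  V(1,+1) = exp(-r*dt) * [p_u*7.954205 + p_m*4.158290 + p_d*1.065462] = 4.301488
  V(0,+0) = exp(-r*dt) * [p_u*4.301488 + p_m*1.436045 + p_d*0.244977] = 1.731631

Answer: Price = V(0,0) = 1.7316


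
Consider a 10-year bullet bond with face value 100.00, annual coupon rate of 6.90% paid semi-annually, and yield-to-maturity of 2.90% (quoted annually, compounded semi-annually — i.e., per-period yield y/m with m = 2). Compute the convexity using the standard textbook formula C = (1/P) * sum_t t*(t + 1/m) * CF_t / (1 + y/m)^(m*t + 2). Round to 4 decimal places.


Coupon per period c = face * coupon_rate / m = 3.450000
Periods per year m = 2; per-period yield y/m = 0.014500
Number of cashflows N = 20
Cashflows (t years, CF_t, discount factor 1/(1+y/m)^(m*t), PV):
  t = 0.5000: CF_t = 3.450000, DF = 0.985707, PV = 3.400690
  t = 1.0000: CF_t = 3.450000, DF = 0.971619, PV = 3.352085
  t = 1.5000: CF_t = 3.450000, DF = 0.957732, PV = 3.304174
  t = 2.0000: CF_t = 3.450000, DF = 0.944043, PV = 3.256948
  t = 2.5000: CF_t = 3.450000, DF = 0.930550, PV = 3.210398
  t = 3.0000: CF_t = 3.450000, DF = 0.917250, PV = 3.164512
  t = 3.5000: CF_t = 3.450000, DF = 0.904140, PV = 3.119283
  t = 4.0000: CF_t = 3.450000, DF = 0.891217, PV = 3.074700
  t = 4.5000: CF_t = 3.450000, DF = 0.878479, PV = 3.030754
  t = 5.0000: CF_t = 3.450000, DF = 0.865923, PV = 2.987436
  t = 5.5000: CF_t = 3.450000, DF = 0.853547, PV = 2.944737
  t = 6.0000: CF_t = 3.450000, DF = 0.841347, PV = 2.902649
  t = 6.5000: CF_t = 3.450000, DF = 0.829322, PV = 2.861162
  t = 7.0000: CF_t = 3.450000, DF = 0.817469, PV = 2.820268
  t = 7.5000: CF_t = 3.450000, DF = 0.805785, PV = 2.779959
  t = 8.0000: CF_t = 3.450000, DF = 0.794268, PV = 2.740225
  t = 8.5000: CF_t = 3.450000, DF = 0.782916, PV = 2.701060
  t = 9.0000: CF_t = 3.450000, DF = 0.771726, PV = 2.662454
  t = 9.5000: CF_t = 3.450000, DF = 0.760696, PV = 2.624401
  t = 10.0000: CF_t = 103.450000, DF = 0.749823, PV = 77.569228
Price P = sum_t PV_t = 134.507121
Convexity numerator sum_t t*(t + 1/m) * CF_t / (1+y/m)^(m*t + 2):
  t = 0.5000: term = 1.652087
  t = 1.0000: term = 4.885423
  t = 1.5000: term = 9.631193
  t = 2.0000: term = 15.822561
  t = 2.5000: term = 23.394620
  t = 3.0000: term = 32.284345
  t = 3.5000: term = 42.430551
  t = 4.0000: term = 53.773844
  t = 4.5000: term = 66.256585
  t = 5.0000: term = 79.822839
  t = 5.5000: term = 94.418341
  t = 6.0000: term = 109.990451
  t = 6.5000: term = 126.488115
  t = 7.0000: term = 143.861829
  t = 7.5000: term = 162.063596
  t = 8.0000: term = 181.046896
  t = 8.5000: term = 200.766642
  t = 9.0000: term = 221.179149
  t = 9.5000: term = 242.242099
  t = 10.0000: term = 7913.610373
Convexity = (1/P) * sum = 9725.621541 / 134.507121 = 72.305626

Answer: Convexity = 72.3056


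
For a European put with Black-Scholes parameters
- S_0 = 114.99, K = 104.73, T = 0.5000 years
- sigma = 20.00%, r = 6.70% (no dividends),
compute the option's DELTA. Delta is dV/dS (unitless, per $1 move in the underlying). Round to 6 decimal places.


Answer: Delta = -0.166410

Derivation:
d1 = 0.9684503240; d2 = 0.8270289678
phi(d1) = 0.2496022699; exp(-qT) = 1.0000000000; exp(-rT) = 0.9670549112
N(-d1) = 0.1664097584
Delta = -exp(-qT) * N(-d1) = -1.0000000000 * 0.1664097584 = -0.166410


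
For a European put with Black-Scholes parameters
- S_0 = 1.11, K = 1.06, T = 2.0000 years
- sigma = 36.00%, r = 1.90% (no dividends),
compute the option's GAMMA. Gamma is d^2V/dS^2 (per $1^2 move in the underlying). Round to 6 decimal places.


d1 = 0.4197289749; d2 = -0.0893879075
phi(d1) = 0.3653042396; exp(-qT) = 1.0000000000; exp(-rT) = 0.9627129409
Gamma = exp(-qT) * phi(d1) / (S * sigma * sqrt(T)) = 1.0000000000 * 0.3653042396 / (1.1100 * 0.3600 * 1.4142135624) = 0.646419

Answer: Gamma = 0.646419


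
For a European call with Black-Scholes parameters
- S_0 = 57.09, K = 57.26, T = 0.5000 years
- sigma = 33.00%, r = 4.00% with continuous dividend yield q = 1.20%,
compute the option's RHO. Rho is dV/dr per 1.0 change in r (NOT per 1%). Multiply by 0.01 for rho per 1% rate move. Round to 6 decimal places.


d1 = 0.1639273665; d2 = -0.0694178713
phi(d1) = 0.3936179052; exp(-qT) = 0.9940179641; exp(-rT) = 0.9801986733
N(d2) = 0.4723285020
Rho = K*T*exp(-rT)*N(d2) = 57.2600 * 0.5000 * 0.9801986733 * 0.4723285020 = 13.254996

Answer: Rho = 13.254996


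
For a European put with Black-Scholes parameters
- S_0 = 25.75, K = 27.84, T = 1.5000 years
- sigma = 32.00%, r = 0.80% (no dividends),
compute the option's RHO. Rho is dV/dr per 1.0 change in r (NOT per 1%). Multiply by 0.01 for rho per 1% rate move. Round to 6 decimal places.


d1 = 0.0274567175; d2 = -0.3644616414
phi(d1) = 0.3987919332; exp(-qT) = 1.0000000000; exp(-rT) = 0.9880717129
N(-d2) = 0.6422433437
Rho = -K*T*exp(-rT)*N(-d2) = -27.8400 * 1.5000 * 0.9880717129 * 0.6422433437 = -26.500164

Answer: Rho = -26.500164


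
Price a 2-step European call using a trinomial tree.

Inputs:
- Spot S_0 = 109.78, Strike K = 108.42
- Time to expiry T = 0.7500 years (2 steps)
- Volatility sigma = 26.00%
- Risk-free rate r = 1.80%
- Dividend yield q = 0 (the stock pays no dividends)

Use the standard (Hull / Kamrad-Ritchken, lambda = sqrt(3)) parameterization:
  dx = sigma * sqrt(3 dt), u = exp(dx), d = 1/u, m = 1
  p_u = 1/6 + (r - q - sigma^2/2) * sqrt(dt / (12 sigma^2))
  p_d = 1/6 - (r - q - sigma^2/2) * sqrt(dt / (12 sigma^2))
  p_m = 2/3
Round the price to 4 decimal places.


Answer: Price = V(0,0) = 10.0702

Derivation:
dt = T/N = 0.375000; dx = sigma*sqrt(3*dt) = 0.275772
u = exp(dx) = 1.317547; d = 1/u = 0.758986
p_u = 0.155924, p_m = 0.666667, p_d = 0.177409
Discount per step: exp(-r*dt) = 0.993273
Stock lattice S(k, j) with j the centered position index:
  k=0: S(0,+0) = 109.7800
  k=1: S(1,-1) = 83.3215; S(1,+0) = 109.7800; S(1,+1) = 144.6403
  k=2: S(2,-2) = 63.2399; S(2,-1) = 83.3215; S(2,+0) = 109.7800; S(2,+1) = 144.6403; S(2,+2) = 190.5704
Terminal payoffs V(N, j) = max(S_T - K, 0):
  V(2,-2) = 0.000000; V(2,-1) = 0.000000; V(2,+0) = 1.360000; V(2,+1) = 36.220305; V(2,+2) = 82.150395
Backward induction: V(k, j) = exp(-r*dt) * [p_u * V(k+1, j+1) + p_m * V(k+1, j) + p_d * V(k+1, j-1)]
  V(1,-1) = exp(-r*dt) * [p_u*1.360000 + p_m*0.000000 + p_d*0.000000] = 0.210630
  V(1,+0) = exp(-r*dt) * [p_u*36.220305 + p_m*1.360000 + p_d*0.000000] = 6.510192
  V(1,+1) = exp(-r*dt) * [p_u*82.150395 + p_m*36.220305 + p_d*1.360000] = 36.947135
  V(0,+0) = exp(-r*dt) * [p_u*36.947135 + p_m*6.510192 + p_d*0.210630] = 10.070240


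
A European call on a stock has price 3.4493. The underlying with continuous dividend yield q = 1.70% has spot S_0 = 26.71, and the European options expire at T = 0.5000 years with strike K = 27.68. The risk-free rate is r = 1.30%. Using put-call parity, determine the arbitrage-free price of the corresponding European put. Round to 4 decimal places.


Put-call parity: C - P = S_0 * exp(-qT) - K * exp(-rT).
S_0 * exp(-qT) = 26.7100 * 0.99153602 = 26.48392717
K * exp(-rT) = 27.6800 * 0.99352108 = 27.50066348
P = C - S*exp(-qT) + K*exp(-rT)
P = 3.4493 - 26.48392717 + 27.50066348 = 4.4660

Answer: Put price = 4.4660


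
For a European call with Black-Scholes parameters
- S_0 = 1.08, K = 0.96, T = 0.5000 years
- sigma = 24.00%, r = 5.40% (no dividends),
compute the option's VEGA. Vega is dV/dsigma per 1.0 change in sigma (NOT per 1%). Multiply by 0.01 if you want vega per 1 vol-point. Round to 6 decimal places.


Answer: Vega = 0.196230

Derivation:
d1 = 0.9379950330; d2 = 0.7682894055
phi(d1) = 0.2569545972; exp(-qT) = 1.0000000000; exp(-rT) = 0.9733612415
Vega = S * exp(-qT) * phi(d1) * sqrt(T) = 1.0800 * 1.0000000000 * 0.2569545972 * 0.7071067812 = 0.196230


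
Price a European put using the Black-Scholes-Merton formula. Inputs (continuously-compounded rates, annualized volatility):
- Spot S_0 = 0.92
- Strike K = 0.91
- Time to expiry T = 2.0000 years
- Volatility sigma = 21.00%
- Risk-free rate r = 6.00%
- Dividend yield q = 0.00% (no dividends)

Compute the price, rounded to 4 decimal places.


d1 = (ln(S/K) + (r - q + 0.5*sigma^2) * T) / (sigma * sqrt(T)) = 0.58935354
d2 = d1 - sigma * sqrt(T) = 0.29236869
exp(-rT) = 0.88692044; exp(-qT) = 1.00000000
P = K * exp(-rT) * N(-d2) - S_0 * exp(-qT) * N(-d1)
N(-d1) = 0.27781207; N(-d2) = 0.38500237
P = 0.9100 * 0.88692044 * 0.38500237 - 0.9200 * 1.00000000 * 0.27781207 = 0.0551

Answer: Price = 0.0551


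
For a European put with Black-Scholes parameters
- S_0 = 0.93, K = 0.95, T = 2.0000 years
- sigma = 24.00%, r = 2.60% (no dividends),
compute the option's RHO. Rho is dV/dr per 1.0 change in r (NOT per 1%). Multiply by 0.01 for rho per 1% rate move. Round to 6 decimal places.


Answer: Rho = -0.958785

Derivation:
d1 = 0.2602229604; d2 = -0.0791882946
phi(d1) = 0.3856610023; exp(-qT) = 1.0000000000; exp(-rT) = 0.9493288668
N(-d2) = 0.5315585725
Rho = -K*T*exp(-rT)*N(-d2) = -0.9500 * 2.0000 * 0.9493288668 * 0.5315585725 = -0.958785


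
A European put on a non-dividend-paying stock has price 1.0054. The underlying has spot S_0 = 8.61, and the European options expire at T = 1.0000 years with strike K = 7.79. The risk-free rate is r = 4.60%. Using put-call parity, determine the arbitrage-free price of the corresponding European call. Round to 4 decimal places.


Answer: Call price = 2.1756

Derivation:
Put-call parity: C - P = S_0 * exp(-qT) - K * exp(-rT).
S_0 * exp(-qT) = 8.6100 * 1.00000000 = 8.61000000
K * exp(-rT) = 7.7900 * 0.95504196 = 7.43977689
C = P + S*exp(-qT) - K*exp(-rT)
C = 1.0054 + 8.61000000 - 7.43977689 = 2.1756


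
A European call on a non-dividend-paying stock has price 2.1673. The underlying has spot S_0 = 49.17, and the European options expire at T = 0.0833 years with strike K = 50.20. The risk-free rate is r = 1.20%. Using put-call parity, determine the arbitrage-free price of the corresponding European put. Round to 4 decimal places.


Answer: Put price = 3.1471

Derivation:
Put-call parity: C - P = S_0 * exp(-qT) - K * exp(-rT).
S_0 * exp(-qT) = 49.1700 * 1.00000000 = 49.17000000
K * exp(-rT) = 50.2000 * 0.99900090 = 50.14984515
P = C - S*exp(-qT) + K*exp(-rT)
P = 2.1673 - 49.17000000 + 50.14984515 = 3.1471


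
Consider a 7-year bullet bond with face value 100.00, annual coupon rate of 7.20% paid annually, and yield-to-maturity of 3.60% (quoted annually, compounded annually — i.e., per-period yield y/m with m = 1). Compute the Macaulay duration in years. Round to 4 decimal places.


Coupon per period c = face * coupon_rate / m = 7.200000
Periods per year m = 1; per-period yield y/m = 0.036000
Number of cashflows N = 7
Cashflows (t years, CF_t, discount factor 1/(1+y/m)^(m*t), PV):
  t = 1.0000: CF_t = 7.200000, DF = 0.965251, PV = 6.949807
  t = 2.0000: CF_t = 7.200000, DF = 0.931709, PV = 6.708308
  t = 3.0000: CF_t = 7.200000, DF = 0.899333, PV = 6.475201
  t = 4.0000: CF_t = 7.200000, DF = 0.868082, PV = 6.250194
  t = 5.0000: CF_t = 7.200000, DF = 0.837917, PV = 6.033005
  t = 6.0000: CF_t = 7.200000, DF = 0.808801, PV = 5.823364
  t = 7.0000: CF_t = 107.200000, DF = 0.780696, PV = 83.690565
Price P = sum_t PV_t = 121.930444
Macaulay numerator sum_t t * PV_t:
  t * PV_t at t = 1.0000: 6.949807
  t * PV_t at t = 2.0000: 13.416616
  t * PV_t at t = 3.0000: 19.425602
  t * PV_t at t = 4.0000: 25.000775
  t * PV_t at t = 5.0000: 30.165027
  t * PV_t at t = 6.0000: 34.940186
  t * PV_t at t = 7.0000: 585.833952
Macaulay duration D = (sum_t t * PV_t) / P = 715.731965 / 121.930444 = 5.870002

Answer: Macaulay duration = 5.8700 years


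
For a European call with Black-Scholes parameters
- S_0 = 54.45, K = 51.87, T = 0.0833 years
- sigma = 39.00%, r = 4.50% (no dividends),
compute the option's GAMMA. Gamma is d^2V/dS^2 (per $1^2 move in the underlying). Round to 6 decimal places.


d1 = 0.5208361576; d2 = 0.4082753740
phi(d1) = 0.3483408987; exp(-qT) = 1.0000000000; exp(-rT) = 0.9962585169
Gamma = exp(-qT) * phi(d1) / (S * sigma * sqrt(T)) = 1.0000000000 * 0.3483408987 / (54.4500 * 0.3900 * 0.2886173938) = 0.056835

Answer: Gamma = 0.056835


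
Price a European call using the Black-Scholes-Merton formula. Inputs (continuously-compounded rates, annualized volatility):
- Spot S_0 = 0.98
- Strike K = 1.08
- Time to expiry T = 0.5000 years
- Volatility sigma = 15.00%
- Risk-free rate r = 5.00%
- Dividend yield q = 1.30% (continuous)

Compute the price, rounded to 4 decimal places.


d1 = (ln(S/K) + (r - q + 0.5*sigma^2) * T) / (sigma * sqrt(T)) = -0.68861592
d2 = d1 - sigma * sqrt(T) = -0.79468194
exp(-rT) = 0.97530991; exp(-qT) = 0.99352108
C = S_0 * exp(-qT) * N(d1) - K * exp(-rT) * N(d2)
N(d1) = 0.24553250; N(d2) = 0.21339927
C = 0.9800 * 0.99352108 * 0.24553250 - 1.0800 * 0.97530991 * 0.21339927 = 0.0143

Answer: Price = 0.0143


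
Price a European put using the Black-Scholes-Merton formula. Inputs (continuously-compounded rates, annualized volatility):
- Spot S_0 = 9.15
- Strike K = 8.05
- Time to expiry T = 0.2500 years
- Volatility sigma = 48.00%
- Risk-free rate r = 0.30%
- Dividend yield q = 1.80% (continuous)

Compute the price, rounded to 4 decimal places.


d1 = (ln(S/K) + (r - q + 0.5*sigma^2) * T) / (sigma * sqrt(T)) = 0.63804912
d2 = d1 - sigma * sqrt(T) = 0.39804912
exp(-rT) = 0.99925028; exp(-qT) = 0.99551011
P = K * exp(-rT) * N(-d2) - S_0 * exp(-qT) * N(-d1)
N(-d1) = 0.26172085; N(-d2) = 0.34529699
P = 8.0500 * 0.99925028 * 0.34529699 - 9.1500 * 0.99551011 * 0.26172085 = 0.3936

Answer: Price = 0.3936


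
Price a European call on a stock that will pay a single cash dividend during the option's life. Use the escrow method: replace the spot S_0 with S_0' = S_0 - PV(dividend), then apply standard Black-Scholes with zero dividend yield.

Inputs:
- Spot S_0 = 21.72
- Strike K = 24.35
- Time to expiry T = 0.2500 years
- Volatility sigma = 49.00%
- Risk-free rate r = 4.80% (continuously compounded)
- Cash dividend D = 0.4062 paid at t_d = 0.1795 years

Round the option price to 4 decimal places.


PV(D) = D * exp(-r * t_d) = 0.4062 * 0.99142101 = 0.40271521
S_0' = S_0 - PV(D) = 21.7200 - 0.40271521 = 21.31728479
d1 = (ln(S_0'/K) + (r + sigma^2/2)*T) / (sigma*sqrt(T)) = -0.37143312
d2 = d1 - sigma*sqrt(T) = -0.61643312
exp(-rT) = 0.98807171
N(d1) = 0.35515748; N(d2) = 0.26880435
C = S_0' * N(d1) - K * exp(-rT) * N(d2) = 21.31728479 * 0.35515748 - 24.3500 * 0.98807171 * 0.26880435 = 1.1037

Answer: Price = 1.1037


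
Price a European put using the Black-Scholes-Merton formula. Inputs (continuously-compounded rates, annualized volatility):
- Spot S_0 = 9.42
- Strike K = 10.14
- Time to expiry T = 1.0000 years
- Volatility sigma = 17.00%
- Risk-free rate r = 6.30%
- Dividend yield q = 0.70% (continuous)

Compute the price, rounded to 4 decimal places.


Answer: Price = 0.7260

Derivation:
d1 = (ln(S/K) + (r - q + 0.5*sigma^2) * T) / (sigma * sqrt(T)) = -0.01884064
d2 = d1 - sigma * sqrt(T) = -0.18884064
exp(-rT) = 0.93894347; exp(-qT) = 0.99302444
P = K * exp(-rT) * N(-d2) - S_0 * exp(-qT) * N(-d1)
N(-d1) = 0.50751589; N(-d2) = 0.57489114
P = 10.1400 * 0.93894347 * 0.57489114 - 9.4200 * 0.99302444 * 0.50751589 = 0.7260


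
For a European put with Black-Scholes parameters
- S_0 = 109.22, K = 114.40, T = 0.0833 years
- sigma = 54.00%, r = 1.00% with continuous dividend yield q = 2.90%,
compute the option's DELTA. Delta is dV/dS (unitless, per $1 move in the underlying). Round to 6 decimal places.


d1 = -0.2295390663; d2 = -0.3853924589
phi(d1) = 0.3885697360; exp(-qT) = 0.9975872155; exp(-rT) = 0.9991673468
N(-d1) = 0.5907750197
Delta = -exp(-qT) * N(-d1) = -0.9975872155 * 0.5907750197 = -0.589350

Answer: Delta = -0.589350


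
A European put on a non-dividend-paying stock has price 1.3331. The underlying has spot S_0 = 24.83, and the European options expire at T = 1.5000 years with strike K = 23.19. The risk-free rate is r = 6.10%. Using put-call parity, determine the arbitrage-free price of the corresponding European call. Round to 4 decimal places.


Put-call parity: C - P = S_0 * exp(-qT) - K * exp(-rT).
S_0 * exp(-qT) = 24.8300 * 1.00000000 = 24.83000000
K * exp(-rT) = 23.1900 * 0.91256132 = 21.16229692
C = P + S*exp(-qT) - K*exp(-rT)
C = 1.3331 + 24.83000000 - 21.16229692 = 5.0008

Answer: Call price = 5.0008


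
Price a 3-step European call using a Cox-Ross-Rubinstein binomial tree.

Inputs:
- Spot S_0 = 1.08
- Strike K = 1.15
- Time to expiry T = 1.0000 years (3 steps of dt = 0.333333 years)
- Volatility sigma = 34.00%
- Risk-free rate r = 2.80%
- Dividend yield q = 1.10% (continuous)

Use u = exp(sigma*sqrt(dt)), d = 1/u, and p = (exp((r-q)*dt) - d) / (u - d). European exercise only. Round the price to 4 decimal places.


Answer: Price = V(0,0) = 0.1336

Derivation:
dt = T/N = 0.333333
u = exp(sigma*sqrt(dt)) = 1.216891; d = 1/u = 0.821766
p = (exp((r-q)*dt) - d) / (u - d) = 0.465464
Discount per step: exp(-r*dt) = 0.990710
Stock lattice S(k, i) with i counting down-moves:
  k=0: S(0,0) = 1.0800
  k=1: S(1,0) = 1.3142; S(1,1) = 0.8875
  k=2: S(2,0) = 1.5993; S(2,1) = 1.0800; S(2,2) = 0.7293
  k=3: S(3,0) = 1.9462; S(3,1) = 1.3142; S(3,2) = 0.8875; S(3,3) = 0.5993
Terminal payoffs V(N, i) = max(S_T - K, 0):
  V(3,0) = 0.796160; V(3,1) = 0.164242; V(3,2) = 0.000000; V(3,3) = 0.000000
Backward induction: V(k, i) = exp(-r*dt) * [p * V(k+1, i) + (1-p) * V(k+1, i+1)].
  V(2,0) = exp(-r*dt) * [p*0.796160 + (1-p)*0.164242] = 0.454119
  V(2,1) = exp(-r*dt) * [p*0.164242 + (1-p)*0.000000] = 0.075739
  V(2,2) = exp(-r*dt) * [p*0.000000 + (1-p)*0.000000] = 0.000000
  V(1,0) = exp(-r*dt) * [p*0.454119 + (1-p)*0.075739] = 0.249522
  V(1,1) = exp(-r*dt) * [p*0.075739 + (1-p)*0.000000] = 0.034926
  V(0,0) = exp(-r*dt) * [p*0.249522 + (1-p)*0.034926] = 0.133560


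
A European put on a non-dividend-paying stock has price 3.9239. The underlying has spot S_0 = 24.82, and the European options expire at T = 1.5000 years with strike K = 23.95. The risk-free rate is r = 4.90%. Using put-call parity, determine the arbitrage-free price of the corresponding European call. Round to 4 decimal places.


Put-call parity: C - P = S_0 * exp(-qT) - K * exp(-rT).
S_0 * exp(-qT) = 24.8200 * 1.00000000 = 24.82000000
K * exp(-rT) = 23.9500 * 0.92913615 = 22.25281069
C = P + S*exp(-qT) - K*exp(-rT)
C = 3.9239 + 24.82000000 - 22.25281069 = 6.4911

Answer: Call price = 6.4911


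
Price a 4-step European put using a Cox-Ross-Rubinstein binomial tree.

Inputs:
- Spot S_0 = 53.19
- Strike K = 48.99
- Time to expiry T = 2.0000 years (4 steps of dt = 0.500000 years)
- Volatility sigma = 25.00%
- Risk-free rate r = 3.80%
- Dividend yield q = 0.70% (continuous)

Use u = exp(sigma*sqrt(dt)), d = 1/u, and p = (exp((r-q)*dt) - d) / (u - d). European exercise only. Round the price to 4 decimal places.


dt = T/N = 0.500000
u = exp(sigma*sqrt(dt)) = 1.193365; d = 1/u = 0.837967
p = (exp((r-q)*dt) - d) / (u - d) = 0.499873
Discount per step: exp(-r*dt) = 0.981179
Stock lattice S(k, i) with i counting down-moves:
  k=0: S(0,0) = 53.1900
  k=1: S(1,0) = 63.4751; S(1,1) = 44.5715
  k=2: S(2,0) = 75.7489; S(2,1) = 53.1900; S(2,2) = 37.3494
  k=3: S(3,0) = 90.3960; S(3,1) = 63.4751; S(3,2) = 44.5715; S(3,3) = 31.2976
  k=4: S(4,0) = 107.8754; S(4,1) = 75.7489; S(4,2) = 53.1900; S(4,3) = 37.3494; S(4,4) = 26.2263
Terminal payoffs V(N, i) = max(K - S_T, 0):
  V(4,0) = 0.000000; V(4,1) = 0.000000; V(4,2) = 0.000000; V(4,3) = 11.640594; V(4,4) = 22.763676
Backward induction: V(k, i) = exp(-r*dt) * [p * V(k+1, i) + (1-p) * V(k+1, i+1)].
  V(3,0) = exp(-r*dt) * [p*0.000000 + (1-p)*0.000000] = 0.000000
  V(3,1) = exp(-r*dt) * [p*0.000000 + (1-p)*0.000000] = 0.000000
  V(3,2) = exp(-r*dt) * [p*0.000000 + (1-p)*11.640594] = 5.712201
  V(3,3) = exp(-r*dt) * [p*11.640594 + (1-p)*22.763676] = 16.879761
  V(2,0) = exp(-r*dt) * [p*0.000000 + (1-p)*0.000000] = 0.000000
  V(2,1) = exp(-r*dt) * [p*0.000000 + (1-p)*5.712201] = 2.803056
  V(2,2) = exp(-r*dt) * [p*5.712201 + (1-p)*16.879761] = 11.084770
  V(1,0) = exp(-r*dt) * [p*0.000000 + (1-p)*2.803056] = 1.375499
  V(1,1) = exp(-r*dt) * [p*2.803056 + (1-p)*11.084770] = 6.814253
  V(0,0) = exp(-r*dt) * [p*1.375499 + (1-p)*6.814253] = 4.018483

Answer: Price = V(0,0) = 4.0185


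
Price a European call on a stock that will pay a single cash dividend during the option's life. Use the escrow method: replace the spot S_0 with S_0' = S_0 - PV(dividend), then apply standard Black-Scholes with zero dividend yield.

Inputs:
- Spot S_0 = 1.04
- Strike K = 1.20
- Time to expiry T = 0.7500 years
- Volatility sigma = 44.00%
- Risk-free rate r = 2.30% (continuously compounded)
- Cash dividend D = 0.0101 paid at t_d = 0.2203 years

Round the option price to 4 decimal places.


Answer: Price = 0.1025

Derivation:
PV(D) = D * exp(-r * t_d) = 0.0101 * 0.99494592 = 0.01004895
S_0' = S_0 - PV(D) = 1.0400 - 0.01004895 = 1.02995105
d1 = (ln(S_0'/K) + (r + sigma^2/2)*T) / (sigma*sqrt(T)) = -0.16522789
d2 = d1 - sigma*sqrt(T) = -0.54627907
exp(-rT) = 0.98289793
N(d1) = 0.43438231; N(d2) = 0.29243706
C = S_0' * N(d1) - K * exp(-rT) * N(d2) = 1.02995105 * 0.43438231 - 1.2000 * 0.98289793 * 0.29243706 = 0.1025


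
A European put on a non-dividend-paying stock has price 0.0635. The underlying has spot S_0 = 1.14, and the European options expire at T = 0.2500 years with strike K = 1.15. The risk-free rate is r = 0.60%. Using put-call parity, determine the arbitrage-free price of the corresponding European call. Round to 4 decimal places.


Answer: Call price = 0.0552

Derivation:
Put-call parity: C - P = S_0 * exp(-qT) - K * exp(-rT).
S_0 * exp(-qT) = 1.1400 * 1.00000000 = 1.14000000
K * exp(-rT) = 1.1500 * 0.99850112 = 1.14827629
C = P + S*exp(-qT) - K*exp(-rT)
C = 0.0635 + 1.14000000 - 1.14827629 = 0.0552


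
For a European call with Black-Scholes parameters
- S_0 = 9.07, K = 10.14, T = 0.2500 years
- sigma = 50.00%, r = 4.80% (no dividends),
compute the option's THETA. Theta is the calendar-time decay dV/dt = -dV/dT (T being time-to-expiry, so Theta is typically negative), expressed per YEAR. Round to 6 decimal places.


d1 = -0.2730629361; d2 = -0.5230629361
phi(d1) = 0.3843428767; exp(-qT) = 1.0000000000; exp(-rT) = 0.9880717129
Theta = -S*exp(-qT)*phi(d1)*sigma/(2*sqrt(T)) - r*K*exp(-rT)*N(d2) + q*S*exp(-qT)*N(d1)
N(d1) = 0.3924024185; N(d2) = 0.3004652285; sqrt(T) = 0.5000000000
Term 1 = -9.0700 * 1.0000000000 * 0.3843428767 * 0.5000 / (2 * 0.5000000000) = -1.7429949458
Term 2 = -0.0480 * 10.1400 * 0.9880717129 * 0.3004652285 = -0.1444980143
Term 3 = 0 (no dividend yield, q = 0)
Theta = -1.7429949458 + (-0.1444980143) + (0.0000000000) = -1.887493

Answer: Theta = -1.887493


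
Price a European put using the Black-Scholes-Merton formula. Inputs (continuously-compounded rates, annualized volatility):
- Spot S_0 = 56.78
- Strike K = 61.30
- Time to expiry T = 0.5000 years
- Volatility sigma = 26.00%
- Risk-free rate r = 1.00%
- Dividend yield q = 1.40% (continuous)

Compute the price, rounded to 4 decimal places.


Answer: Price = 6.9892

Derivation:
d1 = (ln(S/K) + (r - q + 0.5*sigma^2) * T) / (sigma * sqrt(T)) = -0.33558032
d2 = d1 - sigma * sqrt(T) = -0.51942809
exp(-rT) = 0.99501248; exp(-qT) = 0.99302444
P = K * exp(-rT) * N(-d2) - S_0 * exp(-qT) * N(-d1)
N(-d1) = 0.63140632; N(-d2) = 0.69826888
P = 61.3000 * 0.99501248 * 0.69826888 - 56.7800 * 0.99302444 * 0.63140632 = 6.9892


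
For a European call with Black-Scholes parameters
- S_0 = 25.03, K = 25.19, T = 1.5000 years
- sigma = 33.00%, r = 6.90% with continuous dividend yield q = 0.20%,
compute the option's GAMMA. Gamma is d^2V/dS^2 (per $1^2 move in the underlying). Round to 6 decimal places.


Answer: Gamma = 0.035769

Derivation:
d1 = 0.4349774568; d2 = 0.0308116492
phi(d1) = 0.3629314784; exp(-qT) = 0.9970044955; exp(-rT) = 0.9016760227
Gamma = exp(-qT) * phi(d1) / (S * sigma * sqrt(T)) = 0.9970044955 * 0.3629314784 / (25.0300 * 0.3300 * 1.2247448714) = 0.035769


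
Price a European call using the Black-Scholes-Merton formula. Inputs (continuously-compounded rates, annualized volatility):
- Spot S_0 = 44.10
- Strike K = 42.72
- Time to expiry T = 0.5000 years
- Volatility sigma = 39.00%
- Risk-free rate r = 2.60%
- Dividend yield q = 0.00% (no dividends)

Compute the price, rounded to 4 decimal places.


d1 = (ln(S/K) + (r - q + 0.5*sigma^2) * T) / (sigma * sqrt(T)) = 0.30031219
d2 = d1 - sigma * sqrt(T) = 0.02454055
exp(-rT) = 0.98708414; exp(-qT) = 1.00000000
C = S_0 * exp(-qT) * N(d1) - K * exp(-rT) * N(d2)
N(d1) = 0.61803048; N(d2) = 0.50978928
C = 44.1000 * 1.00000000 * 0.61803048 - 42.7200 * 0.98708414 * 0.50978928 = 5.7582

Answer: Price = 5.7582


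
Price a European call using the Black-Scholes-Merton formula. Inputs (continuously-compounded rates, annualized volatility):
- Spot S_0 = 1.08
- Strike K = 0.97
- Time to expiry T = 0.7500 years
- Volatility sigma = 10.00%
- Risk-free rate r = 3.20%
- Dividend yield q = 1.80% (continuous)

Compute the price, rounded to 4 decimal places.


d1 = (ln(S/K) + (r - q + 0.5*sigma^2) * T) / (sigma * sqrt(T)) = 1.40492702
d2 = d1 - sigma * sqrt(T) = 1.31832448
exp(-rT) = 0.97628571; exp(-qT) = 0.98659072
C = S_0 * exp(-qT) * N(d1) - K * exp(-rT) * N(d2)
N(d1) = 0.91997851; N(d2) = 0.90630247
C = 1.0800 * 0.98659072 * 0.91997851 - 0.9700 * 0.97628571 * 0.90630247 = 0.1220

Answer: Price = 0.1220


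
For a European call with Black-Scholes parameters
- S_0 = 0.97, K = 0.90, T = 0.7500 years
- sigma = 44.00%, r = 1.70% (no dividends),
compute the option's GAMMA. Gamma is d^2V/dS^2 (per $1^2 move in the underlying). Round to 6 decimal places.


Answer: Gamma = 0.987984

Derivation:
d1 = 0.4205506178; d2 = 0.0394994401
phi(d1) = 0.3651781566; exp(-qT) = 1.0000000000; exp(-rT) = 0.9873309369
Gamma = exp(-qT) * phi(d1) / (S * sigma * sqrt(T)) = 1.0000000000 * 0.3651781566 / (0.9700 * 0.4400 * 0.8660254038) = 0.987984


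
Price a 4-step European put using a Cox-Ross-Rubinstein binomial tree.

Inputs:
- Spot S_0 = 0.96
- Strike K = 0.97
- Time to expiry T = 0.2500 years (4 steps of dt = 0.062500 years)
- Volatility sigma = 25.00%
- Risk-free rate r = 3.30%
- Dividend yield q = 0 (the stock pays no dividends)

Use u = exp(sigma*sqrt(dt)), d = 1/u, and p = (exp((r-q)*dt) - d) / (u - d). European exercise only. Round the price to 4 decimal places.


dt = T/N = 0.062500
u = exp(sigma*sqrt(dt)) = 1.064494; d = 1/u = 0.939413
p = (exp((r-q)*dt) - d) / (u - d) = 0.500886
Discount per step: exp(-r*dt) = 0.997940
Stock lattice S(k, i) with i counting down-moves:
  k=0: S(0,0) = 0.9600
  k=1: S(1,0) = 1.0219; S(1,1) = 0.9018
  k=2: S(2,0) = 1.0878; S(2,1) = 0.9600; S(2,2) = 0.8472
  k=3: S(3,0) = 1.1580; S(3,1) = 1.0219; S(3,2) = 0.9018; S(3,3) = 0.7959
  k=4: S(4,0) = 1.2327; S(4,1) = 1.0878; S(4,2) = 0.9600; S(4,3) = 0.8472; S(4,4) = 0.7476
Terminal payoffs V(N, i) = max(K - S_T, 0):
  V(4,0) = 0.000000; V(4,1) = 0.000000; V(4,2) = 0.010000; V(4,3) = 0.122803; V(4,4) = 0.222351
Backward induction: V(k, i) = exp(-r*dt) * [p * V(k+1, i) + (1-p) * V(k+1, i+1)].
  V(3,0) = exp(-r*dt) * [p*0.000000 + (1-p)*0.000000] = 0.000000
  V(3,1) = exp(-r*dt) * [p*0.000000 + (1-p)*0.010000] = 0.004981
  V(3,2) = exp(-r*dt) * [p*0.010000 + (1-p)*0.122803] = 0.066165
  V(3,3) = exp(-r*dt) * [p*0.122803 + (1-p)*0.222351] = 0.172133
  V(2,0) = exp(-r*dt) * [p*0.000000 + (1-p)*0.004981] = 0.002481
  V(2,1) = exp(-r*dt) * [p*0.004981 + (1-p)*0.066165] = 0.035445
  V(2,2) = exp(-r*dt) * [p*0.066165 + (1-p)*0.172133] = 0.118810
  V(1,0) = exp(-r*dt) * [p*0.002481 + (1-p)*0.035445] = 0.018895
  V(1,1) = exp(-r*dt) * [p*0.035445 + (1-p)*0.118810] = 0.076895
  V(0,0) = exp(-r*dt) * [p*0.018895 + (1-p)*0.076895] = 0.047745

Answer: Price = V(0,0) = 0.0477


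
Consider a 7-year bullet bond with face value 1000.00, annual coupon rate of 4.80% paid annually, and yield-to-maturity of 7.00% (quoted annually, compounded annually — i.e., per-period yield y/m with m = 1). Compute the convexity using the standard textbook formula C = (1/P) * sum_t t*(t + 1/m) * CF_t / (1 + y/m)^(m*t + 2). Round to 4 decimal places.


Coupon per period c = face * coupon_rate / m = 48.000000
Periods per year m = 1; per-period yield y/m = 0.070000
Number of cashflows N = 7
Cashflows (t years, CF_t, discount factor 1/(1+y/m)^(m*t), PV):
  t = 1.0000: CF_t = 48.000000, DF = 0.934579, PV = 44.859813
  t = 2.0000: CF_t = 48.000000, DF = 0.873439, PV = 41.925059
  t = 3.0000: CF_t = 48.000000, DF = 0.816298, PV = 39.182298
  t = 4.0000: CF_t = 48.000000, DF = 0.762895, PV = 36.618970
  t = 5.0000: CF_t = 48.000000, DF = 0.712986, PV = 34.223337
  t = 6.0000: CF_t = 48.000000, DF = 0.666342, PV = 31.984427
  t = 7.0000: CF_t = 1048.000000, DF = 0.622750, PV = 652.641729
Price P = sum_t PV_t = 881.435633
Convexity numerator sum_t t*(t + 1/m) * CF_t / (1+y/m)^(m*t + 2):
  t = 1.0000: term = 78.364596
  t = 2.0000: term = 219.713821
  t = 3.0000: term = 410.680039
  t = 4.0000: term = 639.688535
  t = 5.0000: term = 896.759628
  t = 6.0000: term = 1173.330355
  t = 7.0000: term = 31922.383485
Convexity = (1/P) * sum = 35340.920459 / 881.435633 = 40.094726

Answer: Convexity = 40.0947


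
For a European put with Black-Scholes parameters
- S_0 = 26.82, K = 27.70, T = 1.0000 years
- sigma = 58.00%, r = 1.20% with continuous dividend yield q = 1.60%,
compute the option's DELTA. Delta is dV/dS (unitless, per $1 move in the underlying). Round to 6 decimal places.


Answer: Delta = -0.403532

Derivation:
d1 = 0.2274404563; d2 = -0.3525595437
phi(d1) = 0.3887561041; exp(-qT) = 0.9841273201; exp(-rT) = 0.9880717129
N(-d1) = 0.4100406324
Delta = -exp(-qT) * N(-d1) = -0.9841273201 * 0.4100406324 = -0.403532
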